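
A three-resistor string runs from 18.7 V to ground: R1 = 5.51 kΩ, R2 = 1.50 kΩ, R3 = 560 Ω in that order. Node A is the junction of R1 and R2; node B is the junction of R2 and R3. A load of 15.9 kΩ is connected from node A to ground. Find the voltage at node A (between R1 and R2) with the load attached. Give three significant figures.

V ≈ 4.65 V

Below node A the series string R2+R3 = 2060 Ω sits in parallel with the 15900 Ω load: 1824 Ω.
V_A = 18.7 × 1824/(5510 + 1824) = 4.65 V.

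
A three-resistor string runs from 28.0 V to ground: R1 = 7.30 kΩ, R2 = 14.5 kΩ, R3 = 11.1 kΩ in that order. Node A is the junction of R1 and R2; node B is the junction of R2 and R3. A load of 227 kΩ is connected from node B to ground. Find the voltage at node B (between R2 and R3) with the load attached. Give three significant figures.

V ≈ 9.15 V

At node B, R3 is in parallel with the load: R3‖R_L = 10.58 kΩ.
Below node A the resistance is R2 + (R3‖R_L) = 25.08 kΩ, so V_A = 28.0 × 25.08/32.38 = 21.69 V.
Then V_B = V_A × (R3‖R_L)/(R2 + R3‖R_L) = 21.69 × 10.58/25.08 = 9.15 V.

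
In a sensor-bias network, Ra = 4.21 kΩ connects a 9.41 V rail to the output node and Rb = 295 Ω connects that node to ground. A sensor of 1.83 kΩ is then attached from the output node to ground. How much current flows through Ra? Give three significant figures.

I ≈ 2.11 mA

Rb‖R_L = 254.0 Ω, so the source sees Ra + Rb‖R_L = 4464 Ω.
I = 9.41 V / 4464 Ω = 2.11 mA.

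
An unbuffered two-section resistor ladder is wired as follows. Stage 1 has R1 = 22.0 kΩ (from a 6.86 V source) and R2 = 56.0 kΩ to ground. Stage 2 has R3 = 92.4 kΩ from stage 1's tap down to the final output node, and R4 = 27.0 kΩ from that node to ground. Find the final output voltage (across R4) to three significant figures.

V_out ≈ 0.984 V

Stage 2 presents R3+R4 = 119.4 kΩ as a load on stage 1's tap.
Stage 1's lower leg becomes R2‖(R3+R4) = 38.12 kΩ, so V_mid = 6.86 × 38.12/60.12 = 4.350 V.
Stage 2 is itself unloaded: V_out = V_mid × R4/(R3+R4) = 4.350 × 27.0/119.4 = 0.984 V.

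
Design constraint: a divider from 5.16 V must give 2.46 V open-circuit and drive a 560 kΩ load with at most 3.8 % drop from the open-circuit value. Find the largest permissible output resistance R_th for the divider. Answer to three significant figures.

Loading drop = R_th/(R_th + R_L) ≤ 0.0380, so R_th ≤ R_L · ε/(1−ε) = 560 kΩ × 0.0380/0.9620 = 22.1 kΩ.
(Any R1, R2 with R2/(R1+R2) = 0.477 and R1‖R2 ≤ 22.1 kΩ will meet the spec.)

R_th ≤ 22.1 kΩ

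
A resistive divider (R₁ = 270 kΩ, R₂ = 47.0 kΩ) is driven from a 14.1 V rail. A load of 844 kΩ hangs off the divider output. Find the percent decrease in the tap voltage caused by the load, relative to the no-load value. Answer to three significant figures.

4.53 %

The divider's output (Thévenin) resistance is R₁‖R₂ = 40.03 kΩ.
Fractional drop under load = R_th/(R_th + R_L) = 40.03 / (40.03 + 844) = 0.04528.
So the output falls by 4.53 %.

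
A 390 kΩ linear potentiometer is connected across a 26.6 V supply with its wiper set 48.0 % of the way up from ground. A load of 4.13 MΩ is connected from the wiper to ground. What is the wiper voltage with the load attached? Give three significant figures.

V ≈ 12.5 V

The wiper splits the pot into (1−α)R = 202.8 kΩ above and αR = 187.2 kΩ below.
Lower section ‖ load = 179.1 kΩ.
V_wiper = 26.6 × 179.1/(202.8 + 179.1) = 12.5 V.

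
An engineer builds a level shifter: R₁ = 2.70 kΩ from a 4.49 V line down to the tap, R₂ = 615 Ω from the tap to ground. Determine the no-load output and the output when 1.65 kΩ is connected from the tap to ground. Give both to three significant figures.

Open-circuit: V = 4.49 × 615/(2700 + 615) = 0.833 V.
With the load, R₂ becomes R₂‖R_L = 448.0 Ω, so V = 4.49 × 448.0/3148 = 0.639 V.

Unloaded: 0.833 V; loaded: 0.639 V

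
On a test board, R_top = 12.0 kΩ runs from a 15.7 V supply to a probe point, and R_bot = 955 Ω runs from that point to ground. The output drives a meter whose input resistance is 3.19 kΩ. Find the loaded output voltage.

V_out ≈ 0.906 V

The load sits in parallel with R_bot: R_bot‖R_L = (955 × 3190) / (955 + 3190) = 735.0 Ω.
V_out = 15.7 × 735.0 / (12000 + 735.0) = 15.7 × 735.0/12730 = 0.906 V.
(Unloaded it would have been 1.16 V.)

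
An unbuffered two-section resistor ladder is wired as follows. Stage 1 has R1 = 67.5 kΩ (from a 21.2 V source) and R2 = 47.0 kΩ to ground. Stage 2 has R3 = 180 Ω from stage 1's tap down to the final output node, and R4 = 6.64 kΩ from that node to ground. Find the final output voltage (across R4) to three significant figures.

V_out ≈ 1.67 V

Stage 2 presents R3+R4 = 6820 Ω as a load on stage 1's tap.
Stage 1's lower leg becomes R2‖(R3+R4) = 5956 Ω, so V_mid = 21.2 × 5956/73460 = 1.719 V.
Stage 2 is itself unloaded: V_out = V_mid × R4/(R3+R4) = 1.719 × 6640/6820 = 1.67 V.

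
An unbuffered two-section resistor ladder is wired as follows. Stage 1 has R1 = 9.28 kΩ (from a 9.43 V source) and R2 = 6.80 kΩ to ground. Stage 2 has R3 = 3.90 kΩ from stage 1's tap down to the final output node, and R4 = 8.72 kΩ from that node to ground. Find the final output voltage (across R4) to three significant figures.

Stage 2 presents R3+R4 = 12.62 kΩ as a load on stage 1's tap.
Stage 1's lower leg becomes R2‖(R3+R4) = 4.419 kΩ, so V_mid = 9.43 × 4.419/13.70 = 3.042 V.
Stage 2 is itself unloaded: V_out = V_mid × R4/(R3+R4) = 3.042 × 8.72/12.62 = 2.10 V.

V_out ≈ 2.10 V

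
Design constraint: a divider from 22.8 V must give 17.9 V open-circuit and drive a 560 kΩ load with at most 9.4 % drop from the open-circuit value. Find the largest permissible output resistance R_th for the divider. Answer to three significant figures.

Loading drop = R_th/(R_th + R_L) ≤ 0.0940, so R_th ≤ R_L · ε/(1−ε) = 560 kΩ × 0.0940/0.9060 = 58.1 kΩ.
(Any R1, R2 with R2/(R1+R2) = 0.785 and R1‖R2 ≤ 58.1 kΩ will meet the spec.)

R_th ≤ 58.1 kΩ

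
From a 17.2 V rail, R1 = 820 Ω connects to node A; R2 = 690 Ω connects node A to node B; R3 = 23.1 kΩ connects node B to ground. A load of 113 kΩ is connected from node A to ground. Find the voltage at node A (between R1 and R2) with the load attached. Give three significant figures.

V ≈ 16.5 V

Below node A the series string R2+R3 = 23790 Ω sits in parallel with the 113000 Ω load: 19650 Ω.
V_A = 17.2 × 19650/(820 + 19650) = 16.5 V.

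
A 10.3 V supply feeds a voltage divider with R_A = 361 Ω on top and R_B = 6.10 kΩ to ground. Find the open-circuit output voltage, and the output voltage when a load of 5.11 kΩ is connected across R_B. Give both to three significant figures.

Open-circuit: V = 10.3 × 6100/(361 + 6100) = 9.72 V.
With the load, R_B becomes R_B‖R_L = 2781 Ω, so V = 10.3 × 2781/3142 = 9.12 V.

Unloaded: 9.72 V; loaded: 9.12 V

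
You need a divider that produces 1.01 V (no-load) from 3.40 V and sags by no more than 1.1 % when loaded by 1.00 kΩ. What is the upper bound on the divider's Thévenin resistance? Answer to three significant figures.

Loading drop = R_th/(R_th + R_L) ≤ 0.0110, so R_th ≤ R_L · ε/(1−ε) = 1.00 kΩ × 0.0110/0.9890 = 11.1 Ω.

R_th ≤ 11.1 Ω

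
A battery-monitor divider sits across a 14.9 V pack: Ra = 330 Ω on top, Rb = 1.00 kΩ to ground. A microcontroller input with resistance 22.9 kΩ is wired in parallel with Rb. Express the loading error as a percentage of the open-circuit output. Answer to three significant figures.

1.07 %

The divider's output (Thévenin) resistance is Ra‖Rb = 248.1 Ω.
Fractional drop under load = R_th/(R_th + R_L) = 248.1 / (248.1 + 22900) = 0.01072.
So the output falls by 1.07 %.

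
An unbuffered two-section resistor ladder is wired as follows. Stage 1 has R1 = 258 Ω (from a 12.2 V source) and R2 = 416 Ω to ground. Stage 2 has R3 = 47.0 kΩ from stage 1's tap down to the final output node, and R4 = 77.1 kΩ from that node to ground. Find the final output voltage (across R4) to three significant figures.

Stage 2 presents R3+R4 = 124100 Ω as a load on stage 1's tap.
Stage 1's lower leg becomes R2‖(R3+R4) = 414.6 Ω, so V_mid = 12.2 × 414.6/672.6 = 7.520 V.
Stage 2 is itself unloaded: V_out = V_mid × R4/(R3+R4) = 7.520 × 77100/124100 = 4.67 V.

V_out ≈ 4.67 V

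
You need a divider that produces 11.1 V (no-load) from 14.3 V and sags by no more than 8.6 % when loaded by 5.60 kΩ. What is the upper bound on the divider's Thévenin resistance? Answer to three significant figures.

Loading drop = R_th/(R_th + R_L) ≤ 0.0860, so R_th ≤ R_L · ε/(1−ε) = 5.60 kΩ × 0.0860/0.9140 = 527 Ω.
(Any R1, R2 with R2/(R1+R2) = 0.776 and R1‖R2 ≤ 527 Ω will meet the spec.)

R_th ≤ 527 Ω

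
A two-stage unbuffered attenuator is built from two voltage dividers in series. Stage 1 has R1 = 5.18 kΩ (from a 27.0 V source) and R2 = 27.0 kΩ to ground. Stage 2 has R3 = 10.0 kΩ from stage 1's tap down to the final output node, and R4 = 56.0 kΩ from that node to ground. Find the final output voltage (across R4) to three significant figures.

V_out ≈ 18.0 V

Stage 2 presents R3+R4 = 66.00 kΩ as a load on stage 1's tap.
Stage 1's lower leg becomes R2‖(R3+R4) = 19.16 kΩ, so V_mid = 27.0 × 19.16/24.34 = 21.25 V.
Stage 2 is itself unloaded: V_out = V_mid × R4/(R3+R4) = 21.25 × 56.0/66.00 = 18.0 V.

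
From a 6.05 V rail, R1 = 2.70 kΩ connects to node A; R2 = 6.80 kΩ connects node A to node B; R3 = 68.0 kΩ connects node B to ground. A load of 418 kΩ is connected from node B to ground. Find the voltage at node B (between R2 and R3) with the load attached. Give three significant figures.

V ≈ 5.20 V

At node B, R3 is in parallel with the load: R3‖R_L = 58.49 kΩ.
Below node A the resistance is R2 + (R3‖R_L) = 65.29 kΩ, so V_A = 6.05 × 65.29/67.99 = 5.810 V.
Then V_B = V_A × (R3‖R_L)/(R2 + R3‖R_L) = 5.810 × 58.49/65.29 = 5.20 V.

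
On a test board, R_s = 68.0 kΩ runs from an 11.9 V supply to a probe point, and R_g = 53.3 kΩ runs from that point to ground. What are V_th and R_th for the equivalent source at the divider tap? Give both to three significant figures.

V_th is the open-circuit tap voltage: 11.9 × 53.3/(68.0 + 53.3) = 5.23 V.
With the supply zeroed, R_s and R_g appear in parallel from the tap: R_th = R_s‖R_g = (68.0 × 53.3)/121.3 = 29.9 kΩ.

V_th = 5.23 V, R_th = 29.9 kΩ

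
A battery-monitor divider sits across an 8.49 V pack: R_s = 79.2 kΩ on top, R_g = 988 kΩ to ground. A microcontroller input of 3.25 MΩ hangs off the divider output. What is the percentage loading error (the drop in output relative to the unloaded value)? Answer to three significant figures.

The divider's output (Thévenin) resistance is R_s‖R_g = 73.32 kΩ.
Fractional drop under load = R_th/(R_th + R_L) = 73.32 / (73.32 + 3250) = 0.02206.
So the output falls by 2.21 %.

2.21 %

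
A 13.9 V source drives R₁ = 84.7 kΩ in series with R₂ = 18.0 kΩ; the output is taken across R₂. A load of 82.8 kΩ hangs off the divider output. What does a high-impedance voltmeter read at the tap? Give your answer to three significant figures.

V_out ≈ 2.07 V

The load sits in parallel with R₂: R₂‖R_L = (18.0 × 82.8) / (18.0 + 82.8) = 14.79 kΩ.
V_out = 13.9 × 14.79 / (84.7 + 14.79) = 13.9 × 14.79/99.49 = 2.07 V.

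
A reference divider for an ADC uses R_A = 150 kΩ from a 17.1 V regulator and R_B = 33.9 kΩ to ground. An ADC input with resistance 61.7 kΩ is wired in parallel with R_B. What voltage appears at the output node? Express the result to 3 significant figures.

The load sits in parallel with R_B: R_B‖R_L = (33.9 × 61.7) / (33.9 + 61.7) = 21.88 kΩ.
V_out = 17.1 × 21.88 / (150 + 21.88) = 17.1 × 21.88/171.9 = 2.18 V.

V_out ≈ 2.18 V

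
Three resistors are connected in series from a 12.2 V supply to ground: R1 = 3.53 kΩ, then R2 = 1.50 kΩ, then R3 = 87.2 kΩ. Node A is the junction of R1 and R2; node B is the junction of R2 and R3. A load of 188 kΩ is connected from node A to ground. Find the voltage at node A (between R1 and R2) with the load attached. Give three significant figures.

Below node A the series string R2+R3 = 88.70 kΩ sits in parallel with the 188 kΩ load: 60.27 kΩ.
V_A = 12.2 × 60.27/(3.53 + 60.27) = 11.5 V.

V ≈ 11.5 V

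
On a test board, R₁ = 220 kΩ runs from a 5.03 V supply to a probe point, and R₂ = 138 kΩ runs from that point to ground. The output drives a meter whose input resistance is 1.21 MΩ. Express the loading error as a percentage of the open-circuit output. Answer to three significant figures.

The divider's output (Thévenin) resistance is R₁‖R₂ = 84.80 kΩ.
Fractional drop under load = R_th/(R_th + R_L) = 84.80 / (84.80 + 1210) = 0.06550.
So the output falls by 6.55 %.

6.55 %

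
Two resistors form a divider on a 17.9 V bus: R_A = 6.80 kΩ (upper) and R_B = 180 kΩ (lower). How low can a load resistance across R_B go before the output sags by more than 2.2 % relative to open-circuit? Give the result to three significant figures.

Output resistance R_th = R_A‖R_B = (6.80 × 180)/186.8 = 6.552 kΩ.
The fractional drop is R_th/(R_th + R_L); requiring this ≤ 0.0220 gives R_L ≥ R_th(1/0.0220 − 1) = 6.552 × 44.45 = 291 kΩ.

R_L(min) ≈ 291 kΩ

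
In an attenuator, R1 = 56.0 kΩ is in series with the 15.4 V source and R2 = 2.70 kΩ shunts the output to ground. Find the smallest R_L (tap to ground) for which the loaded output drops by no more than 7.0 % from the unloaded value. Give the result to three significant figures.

R_L(min) ≈ 34.2 kΩ

Output resistance R_th = R1‖R2 = (56.0 × 2.70)/58.70 = 2.576 kΩ.
The fractional drop is R_th/(R_th + R_L); requiring this ≤ 0.0700 gives R_L ≥ R_th(1/0.0700 − 1) = 2.576 × 13.29 = 34.2 kΩ.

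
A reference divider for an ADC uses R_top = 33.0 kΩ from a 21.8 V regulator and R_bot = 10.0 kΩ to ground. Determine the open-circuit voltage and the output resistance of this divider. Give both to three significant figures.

V_th = 5.07 V, R_th = 7.67 kΩ

V_th is the open-circuit tap voltage: 21.8 × 10.0/(33.0 + 10.0) = 5.07 V.
With the supply zeroed, R_top and R_bot appear in parallel from the tap: R_th = R_top‖R_bot = (33.0 × 10.0)/43.00 = 7.67 kΩ.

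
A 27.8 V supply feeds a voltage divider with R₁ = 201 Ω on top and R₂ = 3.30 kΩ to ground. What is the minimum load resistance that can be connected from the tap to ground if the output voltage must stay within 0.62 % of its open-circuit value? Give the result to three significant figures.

R_L(min) ≈ 30.4 kΩ

Output resistance R_th = R₁‖R₂ = (201 × 3300)/3501 = 189.5 Ω.
The fractional drop is R_th/(R_th + R_L); requiring this ≤ 0.00620 gives R_L ≥ R_th(1/0.00620 − 1) = 189.5 × 160.3 = 30.4 kΩ.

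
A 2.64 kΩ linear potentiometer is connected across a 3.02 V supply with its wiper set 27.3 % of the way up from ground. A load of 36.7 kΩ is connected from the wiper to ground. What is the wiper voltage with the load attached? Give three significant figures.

The wiper splits the pot into (1−α)R = 1919 Ω above and αR = 720.7 Ω below.
Lower section ‖ load = 706.8 Ω.
V_wiper = 3.02 × 706.8/(1919 + 706.8) = 0.813 V.

V ≈ 0.813 V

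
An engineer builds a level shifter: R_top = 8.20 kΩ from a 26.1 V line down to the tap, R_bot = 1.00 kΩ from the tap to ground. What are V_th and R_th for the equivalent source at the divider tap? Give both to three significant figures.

V_th = 2.84 V, R_th = 891 Ω

V_th is the open-circuit tap voltage: 26.1 × 1.00/(8.20 + 1.00) = 2.84 V.
With the supply zeroed, R_top and R_bot appear in parallel from the tap: R_th = R_top‖R_bot = (8.20 × 1.00)/9.200 = 891 Ω.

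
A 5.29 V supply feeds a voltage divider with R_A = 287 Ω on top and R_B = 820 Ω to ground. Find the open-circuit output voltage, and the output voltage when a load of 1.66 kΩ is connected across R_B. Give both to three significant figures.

Open-circuit: V = 5.29 × 820/(287 + 820) = 3.92 V.
With the load, R_B becomes R_B‖R_L = 548.9 Ω, so V = 5.29 × 548.9/835.9 = 3.47 V.

Unloaded: 3.92 V; loaded: 3.47 V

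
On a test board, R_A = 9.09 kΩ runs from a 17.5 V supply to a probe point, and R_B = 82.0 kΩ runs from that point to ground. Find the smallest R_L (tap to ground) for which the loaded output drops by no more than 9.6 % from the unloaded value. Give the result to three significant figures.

Output resistance R_th = R_A‖R_B = (9.09 × 82.0)/91.09 = 8.183 kΩ.
The fractional drop is R_th/(R_th + R_L); requiring this ≤ 0.0960 gives R_L ≥ R_th(1/0.0960 − 1) = 8.183 × 9.417 = 77.1 kΩ.

R_L(min) ≈ 77.1 kΩ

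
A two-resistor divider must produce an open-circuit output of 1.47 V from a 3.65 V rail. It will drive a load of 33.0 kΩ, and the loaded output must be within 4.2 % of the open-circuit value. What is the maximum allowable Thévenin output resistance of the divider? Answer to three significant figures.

R_th ≤ 1.45 kΩ

Loading drop = R_th/(R_th + R_L) ≤ 0.0420, so R_th ≤ R_L · ε/(1−ε) = 33.0 kΩ × 0.0420/0.9580 = 1.45 kΩ.
(Any R1, R2 with R2/(R1+R2) = 0.403 and R1‖R2 ≤ 1.45 kΩ will meet the spec.)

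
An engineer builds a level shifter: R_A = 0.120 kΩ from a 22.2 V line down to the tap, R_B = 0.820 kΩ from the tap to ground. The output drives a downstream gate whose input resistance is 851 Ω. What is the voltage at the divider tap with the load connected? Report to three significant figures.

V_out ≈ 17.2 V

The load sits in parallel with R_B: R_B‖R_L = (820 × 851) / (820 + 851) = 417.6 Ω.
V_out = 22.2 × 417.6 / (120 + 417.6) = 22.2 × 417.6/537.6 = 17.2 V.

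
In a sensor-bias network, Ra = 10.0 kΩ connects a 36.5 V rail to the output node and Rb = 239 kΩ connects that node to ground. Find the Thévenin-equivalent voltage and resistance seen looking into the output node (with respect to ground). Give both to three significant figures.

V_th is the open-circuit tap voltage: 36.5 × 239/(10.0 + 239) = 35.0 V.
With the supply zeroed, Ra and Rb appear in parallel from the tap: R_th = Ra‖Rb = (10.0 × 239)/249.0 = 9.60 kΩ.

V_th = 35.0 V, R_th = 9.60 kΩ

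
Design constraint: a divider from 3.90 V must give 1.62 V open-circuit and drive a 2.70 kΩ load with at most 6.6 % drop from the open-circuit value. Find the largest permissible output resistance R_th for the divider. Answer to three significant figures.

Loading drop = R_th/(R_th + R_L) ≤ 0.0660, so R_th ≤ R_L · ε/(1−ε) = 2.70 kΩ × 0.0660/0.9340 = 191 Ω.

R_th ≤ 191 Ω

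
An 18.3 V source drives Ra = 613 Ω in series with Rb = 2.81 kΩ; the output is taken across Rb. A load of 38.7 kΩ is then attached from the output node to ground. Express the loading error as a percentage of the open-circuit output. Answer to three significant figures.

1.28 %

The divider's output (Thévenin) resistance is Ra‖Rb = 503.2 Ω.
Fractional drop under load = R_th/(R_th + R_L) = 503.2 / (503.2 + 38700) = 0.01284.
So the output falls by 1.28 %.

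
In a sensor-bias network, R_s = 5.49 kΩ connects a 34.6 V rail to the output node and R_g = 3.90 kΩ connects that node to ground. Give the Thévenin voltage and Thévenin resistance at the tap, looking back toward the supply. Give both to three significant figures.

V_th = 14.4 V, R_th = 2.28 kΩ

V_th is the open-circuit tap voltage: 34.6 × 3.90/(5.49 + 3.90) = 14.4 V.
With the supply zeroed, R_s and R_g appear in parallel from the tap: R_th = R_s‖R_g = (5.49 × 3.90)/9.390 = 2.28 kΩ.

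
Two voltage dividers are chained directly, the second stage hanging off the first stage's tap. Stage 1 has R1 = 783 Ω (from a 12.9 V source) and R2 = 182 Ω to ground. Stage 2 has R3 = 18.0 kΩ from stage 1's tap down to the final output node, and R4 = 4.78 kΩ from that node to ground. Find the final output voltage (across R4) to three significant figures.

Stage 2 presents R3+R4 = 22780 Ω as a load on stage 1's tap.
Stage 1's lower leg becomes R2‖(R3+R4) = 180.6 Ω, so V_mid = 12.9 × 180.6/963.6 = 2.417 V.
Stage 2 is itself unloaded: V_out = V_mid × R4/(R3+R4) = 2.417 × 4780/22780 = 0.507 V.

V_out ≈ 0.507 V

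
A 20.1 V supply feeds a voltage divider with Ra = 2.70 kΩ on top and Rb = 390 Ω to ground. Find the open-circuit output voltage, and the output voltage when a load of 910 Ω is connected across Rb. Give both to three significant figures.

Unloaded: 2.54 V; loaded: 1.85 V

Open-circuit: V = 20.1 × 390/(2700 + 390) = 2.54 V.
With the load, Rb becomes Rb‖R_L = 273.0 Ω, so V = 20.1 × 273.0/2973 = 1.85 V.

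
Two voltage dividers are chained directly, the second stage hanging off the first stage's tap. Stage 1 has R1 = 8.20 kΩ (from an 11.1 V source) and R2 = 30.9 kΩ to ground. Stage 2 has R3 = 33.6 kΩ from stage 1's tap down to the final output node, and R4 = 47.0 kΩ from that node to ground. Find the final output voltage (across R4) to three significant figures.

Stage 2 presents R3+R4 = 80.60 kΩ as a load on stage 1's tap.
Stage 1's lower leg becomes R2‖(R3+R4) = 22.34 kΩ, so V_mid = 11.1 × 22.34/30.54 = 8.119 V.
Stage 2 is itself unloaded: V_out = V_mid × R4/(R3+R4) = 8.119 × 47.0/80.60 = 4.73 V.

V_out ≈ 4.73 V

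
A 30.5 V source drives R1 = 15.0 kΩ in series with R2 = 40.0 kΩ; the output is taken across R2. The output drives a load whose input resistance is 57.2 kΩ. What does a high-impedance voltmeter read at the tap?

V_out ≈ 18.6 V

The load sits in parallel with R2: R2‖R_L = (40.0 × 57.2) / (40.0 + 57.2) = 23.54 kΩ.
V_out = 30.5 × 23.54 / (15.0 + 23.54) = 30.5 × 23.54/38.54 = 18.6 V.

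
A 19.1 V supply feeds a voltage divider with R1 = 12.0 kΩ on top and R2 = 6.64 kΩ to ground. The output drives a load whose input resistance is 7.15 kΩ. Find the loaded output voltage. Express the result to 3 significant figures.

V_out ≈ 4.26 V

The load sits in parallel with R2: R2‖R_L = (6.64 × 7.15) / (6.64 + 7.15) = 3.443 kΩ.
V_out = 19.1 × 3.443 / (12.0 + 3.443) = 19.1 × 3.443/15.44 = 4.26 V.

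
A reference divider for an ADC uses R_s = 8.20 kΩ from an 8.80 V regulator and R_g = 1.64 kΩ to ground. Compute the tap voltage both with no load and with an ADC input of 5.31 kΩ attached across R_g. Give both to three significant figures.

Open-circuit: V = 8.80 × 1.64/(8.20 + 1.64) = 1.47 V.
With the load, R_g becomes R_g‖R_L = 1.253 kΩ, so V = 8.80 × 1.253/9.453 = 1.17 V.

Unloaded: 1.47 V; loaded: 1.17 V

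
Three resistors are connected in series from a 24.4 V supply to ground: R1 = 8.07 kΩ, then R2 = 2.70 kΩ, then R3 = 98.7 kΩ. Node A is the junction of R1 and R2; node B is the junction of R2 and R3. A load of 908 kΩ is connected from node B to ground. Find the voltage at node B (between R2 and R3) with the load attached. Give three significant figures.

V ≈ 21.8 V

At node B, R3 is in parallel with the load: R3‖R_L = 89.02 kΩ.
Below node A the resistance is R2 + (R3‖R_L) = 91.72 kΩ, so V_A = 24.4 × 91.72/99.79 = 22.43 V.
Then V_B = V_A × (R3‖R_L)/(R2 + R3‖R_L) = 22.43 × 89.02/91.72 = 21.8 V.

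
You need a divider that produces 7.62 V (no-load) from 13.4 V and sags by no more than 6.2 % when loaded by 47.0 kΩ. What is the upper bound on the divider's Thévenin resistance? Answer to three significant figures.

Loading drop = R_th/(R_th + R_L) ≤ 0.0620, so R_th ≤ R_L · ε/(1−ε) = 47.0 kΩ × 0.0620/0.9380 = 3.11 kΩ.

R_th ≤ 3.11 kΩ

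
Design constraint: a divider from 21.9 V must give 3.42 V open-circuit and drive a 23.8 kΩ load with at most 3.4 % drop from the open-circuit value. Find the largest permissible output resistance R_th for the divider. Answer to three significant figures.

Loading drop = R_th/(R_th + R_L) ≤ 0.0340, so R_th ≤ R_L · ε/(1−ε) = 23.8 kΩ × 0.0340/0.9660 = 838 Ω.
(Any R1, R2 with R2/(R1+R2) = 0.156 and R1‖R2 ≤ 838 Ω will meet the spec.)

R_th ≤ 838 Ω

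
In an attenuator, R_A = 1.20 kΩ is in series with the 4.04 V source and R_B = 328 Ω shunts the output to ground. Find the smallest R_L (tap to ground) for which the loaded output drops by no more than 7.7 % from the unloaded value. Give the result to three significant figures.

R_L(min) ≈ 3.09 kΩ

Output resistance R_th = R_A‖R_B = (1200 × 328)/1528 = 257.6 Ω.
The fractional drop is R_th/(R_th + R_L); requiring this ≤ 0.0770 gives R_L ≥ R_th(1/0.0770 − 1) = 257.6 × 11.99 = 3.09 kΩ.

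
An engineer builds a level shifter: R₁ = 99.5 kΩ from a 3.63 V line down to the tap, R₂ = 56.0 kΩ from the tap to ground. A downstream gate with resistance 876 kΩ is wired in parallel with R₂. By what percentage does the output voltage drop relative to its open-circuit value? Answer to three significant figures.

The divider's output (Thévenin) resistance is R₁‖R₂ = 35.83 kΩ.
Fractional drop under load = R_th/(R_th + R_L) = 35.83 / (35.83 + 876) = 0.03930.
So the output falls by 3.93 %.

3.93 %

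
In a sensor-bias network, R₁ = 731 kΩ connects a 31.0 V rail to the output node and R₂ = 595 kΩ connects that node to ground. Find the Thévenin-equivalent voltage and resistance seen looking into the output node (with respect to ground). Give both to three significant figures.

V_th is the open-circuit tap voltage: 31.0 × 595/(731 + 595) = 13.9 V.
With the supply zeroed, R₁ and R₂ appear in parallel from the tap: R_th = R₁‖R₂ = (731 × 595)/1326 = 328 kΩ.

V_th = 13.9 V, R_th = 328 kΩ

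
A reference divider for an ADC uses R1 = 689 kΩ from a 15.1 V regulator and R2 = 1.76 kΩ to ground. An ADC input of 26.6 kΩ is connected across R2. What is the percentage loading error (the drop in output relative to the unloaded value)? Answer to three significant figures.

The divider's output (Thévenin) resistance is R1‖R2 = 1.756 kΩ.
Fractional drop under load = R_th/(R_th + R_L) = 1.756 / (1.756 + 26.6) = 0.06191.
So the output falls by 6.19 %.

6.19 %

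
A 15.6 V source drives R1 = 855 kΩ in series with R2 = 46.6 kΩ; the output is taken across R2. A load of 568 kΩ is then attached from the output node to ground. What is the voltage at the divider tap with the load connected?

The load sits in parallel with R2: R2‖R_L = (46.6 × 568) / (46.6 + 568) = 43.07 kΩ.
V_out = 15.6 × 43.07 / (855 + 43.07) = 15.6 × 43.07/898.1 = 0.748 V.

V_out ≈ 0.748 V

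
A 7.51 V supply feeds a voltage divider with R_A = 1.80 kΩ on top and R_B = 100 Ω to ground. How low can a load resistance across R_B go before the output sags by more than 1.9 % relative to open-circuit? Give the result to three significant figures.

R_L(min) ≈ 4.89 kΩ

Output resistance R_th = R_A‖R_B = (1800 × 100)/1900 = 94.74 Ω.
The fractional drop is R_th/(R_th + R_L); requiring this ≤ 0.0190 gives R_L ≥ R_th(1/0.0190 − 1) = 94.74 × 51.63 = 4.89 kΩ.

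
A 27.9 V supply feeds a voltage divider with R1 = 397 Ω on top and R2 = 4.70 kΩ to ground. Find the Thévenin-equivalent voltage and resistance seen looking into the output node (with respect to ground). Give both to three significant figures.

V_th is the open-circuit tap voltage: 27.9 × 4700/(397 + 4700) = 25.7 V.
With the supply zeroed, R1 and R2 appear in parallel from the tap: R_th = R1‖R2 = (397 × 4700)/5097 = 366 Ω.

V_th = 25.7 V, R_th = 366 Ω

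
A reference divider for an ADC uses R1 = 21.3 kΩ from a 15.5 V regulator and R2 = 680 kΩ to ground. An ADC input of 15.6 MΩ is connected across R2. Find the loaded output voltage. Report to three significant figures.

V_out ≈ 15.0 V

The load sits in parallel with R2: R2‖R_L = (680 × 15600) / (680 + 15600) = 651.6 kΩ.
V_out = 15.5 × 651.6 / (21.3 + 651.6) = 15.5 × 651.6/672.9 = 15.0 V.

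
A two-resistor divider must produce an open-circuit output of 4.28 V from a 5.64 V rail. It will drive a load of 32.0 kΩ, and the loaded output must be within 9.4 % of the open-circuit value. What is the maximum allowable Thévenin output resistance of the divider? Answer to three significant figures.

R_th ≤ 3.32 kΩ

Loading drop = R_th/(R_th + R_L) ≤ 0.0940, so R_th ≤ R_L · ε/(1−ε) = 32.0 kΩ × 0.0940/0.9060 = 3.32 kΩ.
(Any R1, R2 with R2/(R1+R2) = 0.759 and R1‖R2 ≤ 3.32 kΩ will meet the spec.)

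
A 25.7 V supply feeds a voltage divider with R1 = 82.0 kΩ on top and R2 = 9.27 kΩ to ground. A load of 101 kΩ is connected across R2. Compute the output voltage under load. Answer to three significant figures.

The load sits in parallel with R2: R2‖R_L = (9.27 × 101) / (9.27 + 101) = 8.491 kΩ.
V_out = 25.7 × 8.491 / (82.0 + 8.491) = 25.7 × 8.491/90.49 = 2.41 V.

V_out ≈ 2.41 V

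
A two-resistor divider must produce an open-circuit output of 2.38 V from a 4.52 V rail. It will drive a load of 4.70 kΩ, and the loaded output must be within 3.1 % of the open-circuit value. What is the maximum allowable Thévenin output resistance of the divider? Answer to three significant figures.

Loading drop = R_th/(R_th + R_L) ≤ 0.0310, so R_th ≤ R_L · ε/(1−ε) = 4.70 kΩ × 0.0310/0.9690 = 150 Ω.
(Any R1, R2 with R2/(R1+R2) = 0.527 and R1‖R2 ≤ 150 Ω will meet the spec.)

R_th ≤ 150 Ω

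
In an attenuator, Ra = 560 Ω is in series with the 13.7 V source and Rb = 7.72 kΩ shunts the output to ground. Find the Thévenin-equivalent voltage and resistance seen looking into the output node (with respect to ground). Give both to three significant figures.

V_th = 12.8 V, R_th = 522 Ω

V_th is the open-circuit tap voltage: 13.7 × 7720/(560 + 7720) = 12.8 V.
With the supply zeroed, Ra and Rb appear in parallel from the tap: R_th = Ra‖Rb = (560 × 7720)/8280 = 522 Ω.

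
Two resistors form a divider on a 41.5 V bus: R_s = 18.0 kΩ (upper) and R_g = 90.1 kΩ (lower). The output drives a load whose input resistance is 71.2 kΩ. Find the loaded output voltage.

The load sits in parallel with R_g: R_g‖R_L = (90.1 × 71.2) / (90.1 + 71.2) = 39.77 kΩ.
V_out = 41.5 × 39.77 / (18.0 + 39.77) = 41.5 × 39.77/57.77 = 28.6 V.

V_out ≈ 28.6 V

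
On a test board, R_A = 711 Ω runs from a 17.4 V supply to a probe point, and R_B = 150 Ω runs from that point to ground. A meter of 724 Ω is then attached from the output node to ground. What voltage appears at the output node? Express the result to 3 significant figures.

V_out ≈ 2.59 V

The load sits in parallel with R_B: R_B‖R_L = (150 × 724) / (150 + 724) = 124.3 Ω.
V_out = 17.4 × 124.3 / (711 + 124.3) = 17.4 × 124.3/835.3 = 2.59 V.
(Unloaded it would have been 3.03 V.)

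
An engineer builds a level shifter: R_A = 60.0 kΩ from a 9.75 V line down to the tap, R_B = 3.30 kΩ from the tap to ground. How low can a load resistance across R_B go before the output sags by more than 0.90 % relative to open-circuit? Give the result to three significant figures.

R_L(min) ≈ 344 kΩ

Output resistance R_th = R_A‖R_B = (60.0 × 3.30)/63.30 = 3.128 kΩ.
The fractional drop is R_th/(R_th + R_L); requiring this ≤ 0.00900 gives R_L ≥ R_th(1/0.00900 − 1) = 3.128 × 110.1 = 344 kΩ.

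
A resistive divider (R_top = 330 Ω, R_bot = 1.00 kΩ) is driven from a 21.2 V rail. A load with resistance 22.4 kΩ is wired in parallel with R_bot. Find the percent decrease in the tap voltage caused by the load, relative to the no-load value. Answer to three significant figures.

The divider's output (Thévenin) resistance is R_top‖R_bot = 248.1 Ω.
Fractional drop under load = R_th/(R_th + R_L) = 248.1 / (248.1 + 22400) = 0.01096.
So the output falls by 1.10 %.

1.10 %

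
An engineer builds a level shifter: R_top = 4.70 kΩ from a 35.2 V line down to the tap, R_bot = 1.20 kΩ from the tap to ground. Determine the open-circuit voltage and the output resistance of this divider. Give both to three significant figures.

V_th is the open-circuit tap voltage: 35.2 × 1.20/(4.70 + 1.20) = 7.16 V.
With the supply zeroed, R_top and R_bot appear in parallel from the tap: R_th = R_top‖R_bot = (4.70 × 1.20)/5.900 = 956 Ω.

V_th = 7.16 V, R_th = 956 Ω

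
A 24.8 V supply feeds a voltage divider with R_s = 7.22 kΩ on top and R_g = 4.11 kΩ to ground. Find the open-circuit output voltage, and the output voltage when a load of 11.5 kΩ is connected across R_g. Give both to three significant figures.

Open-circuit: V = 24.8 × 4.11/(7.22 + 4.11) = 9.00 V.
With the load, R_g becomes R_g‖R_L = 3.028 kΩ, so V = 24.8 × 3.028/10.25 = 7.33 V.

Unloaded: 9.00 V; loaded: 7.33 V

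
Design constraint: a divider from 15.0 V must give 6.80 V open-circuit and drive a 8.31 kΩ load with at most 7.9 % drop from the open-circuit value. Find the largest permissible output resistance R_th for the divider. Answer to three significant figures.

R_th ≤ 713 Ω

Loading drop = R_th/(R_th + R_L) ≤ 0.0790, so R_th ≤ R_L · ε/(1−ε) = 8.31 kΩ × 0.0790/0.9210 = 713 Ω.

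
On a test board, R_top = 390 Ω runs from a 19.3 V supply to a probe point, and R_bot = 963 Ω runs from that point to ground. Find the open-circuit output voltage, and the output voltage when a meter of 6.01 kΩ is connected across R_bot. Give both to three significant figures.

Unloaded: 13.7 V; loaded: 13.1 V

Open-circuit: V = 19.3 × 963/(390 + 963) = 13.7 V.
With the load, R_bot becomes R_bot‖R_L = 830.0 Ω, so V = 19.3 × 830.0/1220 = 13.1 V.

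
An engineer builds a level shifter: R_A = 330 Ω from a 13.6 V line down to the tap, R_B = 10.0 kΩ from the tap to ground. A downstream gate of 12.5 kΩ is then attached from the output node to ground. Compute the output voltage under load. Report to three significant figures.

The load sits in parallel with R_B: R_B‖R_L = (10000 × 12500) / (10000 + 12500) = 5556 Ω.
V_out = 13.6 × 5556 / (330 + 5556) = 13.6 × 5556/5886 = 12.8 V.

V_out ≈ 12.8 V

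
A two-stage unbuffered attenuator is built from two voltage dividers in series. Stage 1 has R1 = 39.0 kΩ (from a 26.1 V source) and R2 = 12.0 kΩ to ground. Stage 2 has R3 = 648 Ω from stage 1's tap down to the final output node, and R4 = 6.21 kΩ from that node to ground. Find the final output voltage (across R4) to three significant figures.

Stage 2 presents R3+R4 = 6858 Ω as a load on stage 1's tap.
Stage 1's lower leg becomes R2‖(R3+R4) = 4364 Ω, so V_mid = 26.1 × 4364/43360 = 2.627 V.
Stage 2 is itself unloaded: V_out = V_mid × R4/(R3+R4) = 2.627 × 6210/6858 = 2.38 V.

V_out ≈ 2.38 V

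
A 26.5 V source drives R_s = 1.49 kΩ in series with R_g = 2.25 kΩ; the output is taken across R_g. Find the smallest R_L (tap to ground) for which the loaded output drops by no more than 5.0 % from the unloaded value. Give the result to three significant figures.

Output resistance R_th = R_s‖R_g = (1490 × 2250)/3740 = 896.4 Ω.
The fractional drop is R_th/(R_th + R_L); requiring this ≤ 0.0500 gives R_L ≥ R_th(1/0.0500 − 1) = 896.4 × 19.00 = 17.0 kΩ.

R_L(min) ≈ 17.0 kΩ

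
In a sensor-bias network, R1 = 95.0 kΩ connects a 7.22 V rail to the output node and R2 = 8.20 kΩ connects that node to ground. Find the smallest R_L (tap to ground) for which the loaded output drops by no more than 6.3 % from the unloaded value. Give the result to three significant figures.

R_L(min) ≈ 112 kΩ

Output resistance R_th = R1‖R2 = (95.0 × 8.20)/103.2 = 7.548 kΩ.
The fractional drop is R_th/(R_th + R_L); requiring this ≤ 0.0630 gives R_L ≥ R_th(1/0.0630 − 1) = 7.548 × 14.87 = 112 kΩ.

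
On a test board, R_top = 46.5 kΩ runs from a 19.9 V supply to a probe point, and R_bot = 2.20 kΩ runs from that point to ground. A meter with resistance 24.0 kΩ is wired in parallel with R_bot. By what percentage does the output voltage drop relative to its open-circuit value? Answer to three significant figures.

8.05 %

Unloaded V = 19.9 × 2.20/48.70 = 0.89897 V.
Loaded: R_bot‖R_L = 2.015 kΩ, giving V = 19.9 × 2.015/48.52 = 0.82662 V.
Drop = (0.89897 − 0.82662) / 0.89897 = 8.05 %.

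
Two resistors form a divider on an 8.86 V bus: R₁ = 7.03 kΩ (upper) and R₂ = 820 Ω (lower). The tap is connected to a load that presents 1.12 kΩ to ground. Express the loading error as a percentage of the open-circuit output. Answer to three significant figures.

The divider's output (Thévenin) resistance is R₁‖R₂ = 734.3 Ω.
Fractional drop under load = R_th/(R_th + R_L) = 734.3 / (734.3 + 1120) = 0.3960.
So the output falls by 39.6 %.

39.6 %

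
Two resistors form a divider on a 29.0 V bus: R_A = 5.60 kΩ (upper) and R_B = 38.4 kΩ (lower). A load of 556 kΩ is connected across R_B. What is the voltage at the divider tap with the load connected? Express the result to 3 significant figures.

V_out ≈ 25.1 V

The load sits in parallel with R_B: R_B‖R_L = (38.4 × 556) / (38.4 + 556) = 35.92 kΩ.
V_out = 29.0 × 35.92 / (5.60 + 35.92) = 29.0 × 35.92/41.52 = 25.1 V.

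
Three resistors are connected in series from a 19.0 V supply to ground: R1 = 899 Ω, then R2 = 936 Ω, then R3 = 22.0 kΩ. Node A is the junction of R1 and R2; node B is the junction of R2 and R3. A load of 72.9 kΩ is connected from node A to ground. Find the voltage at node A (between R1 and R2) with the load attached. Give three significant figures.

V ≈ 18.1 V

Below node A the series string R2+R3 = 22940 Ω sits in parallel with the 72900 Ω load: 17450 Ω.
V_A = 19.0 × 17450/(899 + 17450) = 18.1 V.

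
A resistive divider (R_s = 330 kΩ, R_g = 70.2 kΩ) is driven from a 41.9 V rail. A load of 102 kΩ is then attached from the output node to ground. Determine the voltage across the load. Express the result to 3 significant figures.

The load sits in parallel with R_g: R_g‖R_L = (70.2 × 102) / (70.2 + 102) = 41.58 kΩ.
V_out = 41.9 × 41.58 / (330 + 41.58) = 41.9 × 41.58/371.6 = 4.69 V.

V_out ≈ 4.69 V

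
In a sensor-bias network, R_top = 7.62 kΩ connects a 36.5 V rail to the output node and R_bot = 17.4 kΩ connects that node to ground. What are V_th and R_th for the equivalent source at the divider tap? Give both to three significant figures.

V_th is the open-circuit tap voltage: 36.5 × 17.4/(7.62 + 17.4) = 25.4 V.
With the supply zeroed, R_top and R_bot appear in parallel from the tap: R_th = R_top‖R_bot = (7.62 × 17.4)/25.02 = 5.30 kΩ.

V_th = 25.4 V, R_th = 5.30 kΩ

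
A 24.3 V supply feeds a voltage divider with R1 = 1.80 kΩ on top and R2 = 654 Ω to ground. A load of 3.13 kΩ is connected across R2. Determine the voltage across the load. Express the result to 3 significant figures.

V_out ≈ 5.62 V

The load sits in parallel with R2: R2‖R_L = (654 × 3130) / (654 + 3130) = 541.0 Ω.
V_out = 24.3 × 541.0 / (1800 + 541.0) = 24.3 × 541.0/2341 = 5.62 V.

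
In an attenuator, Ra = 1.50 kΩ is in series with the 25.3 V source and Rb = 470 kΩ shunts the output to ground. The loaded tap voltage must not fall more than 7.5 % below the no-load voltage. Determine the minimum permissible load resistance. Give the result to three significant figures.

R_L(min) ≈ 18.4 kΩ

Output resistance R_th = Ra‖Rb = (1.50 × 470)/471.5 = 1.495 kΩ.
The fractional drop is R_th/(R_th + R_L); requiring this ≤ 0.0750 gives R_L ≥ R_th(1/0.0750 − 1) = 1.495 × 12.33 = 18.4 kΩ.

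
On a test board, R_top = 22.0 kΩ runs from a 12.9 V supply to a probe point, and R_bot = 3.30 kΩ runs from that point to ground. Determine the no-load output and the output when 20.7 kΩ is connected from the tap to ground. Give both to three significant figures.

Open-circuit: V = 12.9 × 3.30/(22.0 + 3.30) = 1.68 V.
With the load, R_bot becomes R_bot‖R_L = 2.846 kΩ, so V = 12.9 × 2.846/24.85 = 1.48 V.

Unloaded: 1.68 V; loaded: 1.48 V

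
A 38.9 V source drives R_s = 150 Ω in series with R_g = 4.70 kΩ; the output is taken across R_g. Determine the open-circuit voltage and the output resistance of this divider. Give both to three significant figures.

V_th = 37.7 V, R_th = 145 Ω

V_th is the open-circuit tap voltage: 38.9 × 4700/(150 + 4700) = 37.7 V.
With the supply zeroed, R_s and R_g appear in parallel from the tap: R_th = R_s‖R_g = (150 × 4700)/4850 = 145 Ω.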